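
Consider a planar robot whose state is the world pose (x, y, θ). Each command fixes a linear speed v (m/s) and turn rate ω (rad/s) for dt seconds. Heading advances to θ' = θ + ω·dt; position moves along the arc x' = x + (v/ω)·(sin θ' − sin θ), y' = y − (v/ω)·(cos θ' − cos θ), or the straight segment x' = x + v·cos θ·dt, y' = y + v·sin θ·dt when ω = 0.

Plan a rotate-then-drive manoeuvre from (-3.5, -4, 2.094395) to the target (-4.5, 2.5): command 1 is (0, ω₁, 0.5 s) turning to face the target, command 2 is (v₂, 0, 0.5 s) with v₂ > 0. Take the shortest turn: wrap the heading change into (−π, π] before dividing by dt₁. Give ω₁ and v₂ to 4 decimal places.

ω₁ = -0.7419, v₂ = 13.1529

heading to target = atan2(2.5−-4, -4.5−-3.5) = 1.7234
Δθ = wrap(1.7234 − 2.0944) = -0.3709; ω₁ = Δθ/dt₁ = -0.7419
distance = √((-4.5−-3.5)² + (2.5−-4)²) = 6.5765; v₂ = distance/dt₂ = 13.1529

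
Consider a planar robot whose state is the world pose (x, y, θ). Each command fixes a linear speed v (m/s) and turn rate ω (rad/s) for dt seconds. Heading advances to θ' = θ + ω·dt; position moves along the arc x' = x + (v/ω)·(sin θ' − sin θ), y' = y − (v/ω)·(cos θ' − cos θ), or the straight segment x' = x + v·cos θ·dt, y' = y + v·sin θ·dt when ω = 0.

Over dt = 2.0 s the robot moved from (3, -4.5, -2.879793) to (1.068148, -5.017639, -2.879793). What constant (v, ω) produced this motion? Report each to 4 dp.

v = 1.0000, ω = 0.0000

Δθ = -2.879793 − -2.879793 = 0.000000
ω = Δθ/dt = 0.000000/2.0 = 0.0000
ω = 0 → v = (Δx·cos θ + Δy·sin θ)/dt = 1.0000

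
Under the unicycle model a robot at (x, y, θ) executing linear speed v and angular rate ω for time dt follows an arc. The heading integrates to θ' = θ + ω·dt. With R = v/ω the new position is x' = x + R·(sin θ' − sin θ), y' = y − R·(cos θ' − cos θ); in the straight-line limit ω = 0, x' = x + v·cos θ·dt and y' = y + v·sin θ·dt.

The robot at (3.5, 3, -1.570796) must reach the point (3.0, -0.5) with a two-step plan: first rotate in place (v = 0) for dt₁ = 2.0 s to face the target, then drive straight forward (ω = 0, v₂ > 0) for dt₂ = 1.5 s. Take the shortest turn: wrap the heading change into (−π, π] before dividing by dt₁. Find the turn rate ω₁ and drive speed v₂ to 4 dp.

ω₁ = -0.0709, v₂ = 2.3570

heading to target = atan2(-0.5−3, 3−3.5) = -1.7127
Δθ = wrap(-1.7127 − -1.5708) = -0.1419; ω₁ = Δθ/dt₁ = -0.0709
distance = √((3−3.5)² + (-0.5−3)²) = 3.5355; v₂ = distance/dt₂ = 2.3570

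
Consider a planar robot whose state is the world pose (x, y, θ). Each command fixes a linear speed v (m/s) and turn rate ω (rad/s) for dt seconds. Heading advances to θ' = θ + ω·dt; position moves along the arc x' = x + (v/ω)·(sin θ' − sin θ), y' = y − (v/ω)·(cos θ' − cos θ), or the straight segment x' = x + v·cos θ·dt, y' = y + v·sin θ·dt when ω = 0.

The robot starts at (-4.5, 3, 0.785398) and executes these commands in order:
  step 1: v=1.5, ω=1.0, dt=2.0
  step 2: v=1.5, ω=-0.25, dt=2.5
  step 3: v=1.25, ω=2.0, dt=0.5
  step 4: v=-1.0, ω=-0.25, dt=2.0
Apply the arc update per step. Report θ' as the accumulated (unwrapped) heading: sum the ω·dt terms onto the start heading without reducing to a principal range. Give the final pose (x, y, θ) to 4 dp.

(-6.5370, 7.5776, 2.6604)

step 1: θ'=2.7854 (R=1.5000) → pose (-5.0376, 5.4665, 2.7854)
step 2: θ'=2.1604 (R=-6.0000) → pose (-7.9323, 7.7537, 2.1604)
step 3: θ'=3.1604 (R=0.6250) → pose (-8.4635, 8.0311, 3.1604)
step 4: θ'=2.6604 (R=4.0000) → pose (-6.5370, 7.5776, 2.6604)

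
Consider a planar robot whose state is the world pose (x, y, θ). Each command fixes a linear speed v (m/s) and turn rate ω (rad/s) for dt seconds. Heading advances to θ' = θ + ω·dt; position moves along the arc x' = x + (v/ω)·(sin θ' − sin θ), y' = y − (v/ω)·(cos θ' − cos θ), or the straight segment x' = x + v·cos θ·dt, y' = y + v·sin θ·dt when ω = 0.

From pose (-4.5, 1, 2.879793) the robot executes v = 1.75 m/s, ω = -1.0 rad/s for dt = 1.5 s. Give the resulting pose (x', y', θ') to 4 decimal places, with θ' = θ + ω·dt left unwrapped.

θ' = 2.8798 + -1.0·1.5 = 1.3798
R = v/ω = 1.75/-1.0 = -1.7500
x' = -4.5 + -1.7500·(sin 1.3798 − sin 2.8798) = -5.7652
y' = 1 − -1.7500·(cos 1.3798 − cos 2.8798) = 3.0226

(-5.7652, 3.0226, 1.3798)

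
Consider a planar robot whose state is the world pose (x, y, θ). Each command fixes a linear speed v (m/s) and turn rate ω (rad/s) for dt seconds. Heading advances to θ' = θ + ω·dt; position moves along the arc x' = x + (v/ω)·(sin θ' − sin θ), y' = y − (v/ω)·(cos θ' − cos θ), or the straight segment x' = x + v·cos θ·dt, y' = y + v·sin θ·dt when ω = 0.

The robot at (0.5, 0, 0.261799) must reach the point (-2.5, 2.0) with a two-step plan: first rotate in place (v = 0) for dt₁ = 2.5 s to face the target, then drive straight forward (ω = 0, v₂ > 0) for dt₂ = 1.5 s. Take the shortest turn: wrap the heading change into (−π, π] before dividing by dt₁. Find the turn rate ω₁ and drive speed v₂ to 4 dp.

heading to target = atan2(2−0, -2.5−0.5) = 2.5536
Δθ = wrap(2.5536 − 0.2618) = 2.2918; ω₁ = Δθ/dt₁ = 0.9167
distance = √((-2.5−0.5)² + (2−0)²) = 3.6056; v₂ = distance/dt₂ = 2.4037

ω₁ = 0.9167, v₂ = 2.4037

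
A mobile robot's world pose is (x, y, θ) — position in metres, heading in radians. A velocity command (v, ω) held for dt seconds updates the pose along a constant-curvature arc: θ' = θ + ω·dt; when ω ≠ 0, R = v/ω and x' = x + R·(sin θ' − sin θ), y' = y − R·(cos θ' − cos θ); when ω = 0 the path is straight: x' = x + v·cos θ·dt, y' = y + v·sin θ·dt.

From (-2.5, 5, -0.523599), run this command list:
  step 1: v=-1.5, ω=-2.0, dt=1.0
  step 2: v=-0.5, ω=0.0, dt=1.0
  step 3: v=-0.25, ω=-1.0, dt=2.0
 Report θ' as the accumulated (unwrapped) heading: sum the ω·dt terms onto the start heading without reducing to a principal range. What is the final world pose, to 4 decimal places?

step 1: θ'=-2.5236 (R=0.7500) → pose (-2.5596, 6.2608, -2.5236)
step 2: θ'=-2.5236 (straight) → pose (-2.1520, 6.5505, -2.5236)
step 3: θ'=-4.5236 (R=0.2500) → pose (-1.7616, 6.3937, -4.5236)

(-1.7616, 6.3937, -4.5236)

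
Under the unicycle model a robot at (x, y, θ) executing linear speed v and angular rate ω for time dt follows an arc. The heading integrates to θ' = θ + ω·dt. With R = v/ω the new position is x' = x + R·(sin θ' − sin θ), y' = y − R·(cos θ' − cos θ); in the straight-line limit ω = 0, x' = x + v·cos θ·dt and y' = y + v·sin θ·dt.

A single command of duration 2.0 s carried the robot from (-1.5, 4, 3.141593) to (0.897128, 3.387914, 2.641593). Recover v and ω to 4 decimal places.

v = -1.2500, ω = -0.2500

Δθ = 2.641593 − 3.141593 = -0.500000
ω = Δθ/dt = -0.500000/2.0 = -0.2500
R = Δx/(sin θ' − sin θ) = 5.0000
v = R·ω = 5.0000·-0.2500 = -1.2500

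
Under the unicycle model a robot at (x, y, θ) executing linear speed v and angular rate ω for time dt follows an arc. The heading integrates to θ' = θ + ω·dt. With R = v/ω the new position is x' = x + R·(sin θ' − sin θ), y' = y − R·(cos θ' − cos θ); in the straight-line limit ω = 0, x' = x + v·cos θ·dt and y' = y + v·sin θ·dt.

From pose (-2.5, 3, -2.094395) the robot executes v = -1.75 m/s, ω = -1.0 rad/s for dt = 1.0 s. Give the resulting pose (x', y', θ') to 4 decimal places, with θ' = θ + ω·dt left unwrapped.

θ' = -2.0944 + -1.0·1.0 = -3.0944
R = v/ω = -1.75/-1.0 = 1.7500
x' = -2.5 + 1.7500·(sin -3.0944 − sin -2.0944) = -1.0670
y' = 3 − 1.7500·(cos -3.0944 − cos -2.0944) = 3.8731

(-1.0670, 3.8731, -3.0944)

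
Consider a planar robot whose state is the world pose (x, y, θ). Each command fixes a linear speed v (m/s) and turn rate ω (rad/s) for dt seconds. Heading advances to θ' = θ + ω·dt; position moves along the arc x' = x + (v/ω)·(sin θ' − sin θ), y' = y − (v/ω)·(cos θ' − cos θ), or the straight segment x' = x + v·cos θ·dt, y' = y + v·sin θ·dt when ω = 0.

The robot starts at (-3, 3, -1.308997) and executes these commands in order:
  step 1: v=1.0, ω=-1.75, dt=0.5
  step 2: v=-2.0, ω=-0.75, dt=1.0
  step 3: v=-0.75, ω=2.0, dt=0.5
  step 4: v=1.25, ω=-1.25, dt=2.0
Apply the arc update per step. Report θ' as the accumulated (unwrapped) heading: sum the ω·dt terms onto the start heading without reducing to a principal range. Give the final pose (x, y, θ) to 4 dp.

(-3.0764, 3.9122, -4.4340)

step 1: θ'=-2.1840 (R=-0.5714) → pose (-3.0846, 2.5233, -2.1840)
step 2: θ'=-2.9340 (R=2.6667) → pose (-1.4534, 3.5980, -2.9340)
step 3: θ'=-1.9340 (R=-0.3750) → pose (-1.1802, 3.8318, -1.9340)
step 4: θ'=-4.4340 (R=-1.0000) → pose (-3.0764, 3.9122, -4.4340)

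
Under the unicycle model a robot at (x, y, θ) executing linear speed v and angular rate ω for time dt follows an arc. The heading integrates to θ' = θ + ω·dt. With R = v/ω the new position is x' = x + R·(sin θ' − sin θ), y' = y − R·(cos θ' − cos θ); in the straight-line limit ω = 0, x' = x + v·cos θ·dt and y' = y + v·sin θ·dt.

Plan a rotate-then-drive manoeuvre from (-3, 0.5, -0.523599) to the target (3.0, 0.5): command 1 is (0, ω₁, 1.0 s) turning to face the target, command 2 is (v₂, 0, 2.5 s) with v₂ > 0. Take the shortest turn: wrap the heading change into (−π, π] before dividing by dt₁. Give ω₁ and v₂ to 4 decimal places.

ω₁ = 0.5236, v₂ = 2.4000

heading to target = atan2(0.5−0.5, 3−-3) = 0.0000
Δθ = wrap(0.0000 − -0.5236) = 0.5236; ω₁ = Δθ/dt₁ = 0.5236
distance = √((3−-3)² + (0.5−0.5)²) = 6.0000; v₂ = distance/dt₂ = 2.4000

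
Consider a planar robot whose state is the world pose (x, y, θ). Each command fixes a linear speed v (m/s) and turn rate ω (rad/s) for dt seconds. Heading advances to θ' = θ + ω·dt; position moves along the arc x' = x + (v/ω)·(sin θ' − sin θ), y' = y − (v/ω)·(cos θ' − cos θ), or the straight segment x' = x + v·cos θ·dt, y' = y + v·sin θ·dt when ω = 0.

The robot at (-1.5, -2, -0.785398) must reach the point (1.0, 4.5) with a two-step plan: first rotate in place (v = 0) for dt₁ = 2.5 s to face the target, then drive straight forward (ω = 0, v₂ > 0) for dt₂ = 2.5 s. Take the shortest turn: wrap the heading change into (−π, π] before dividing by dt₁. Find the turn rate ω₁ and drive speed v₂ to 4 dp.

ω₁ = 0.7956, v₂ = 2.7857

heading to target = atan2(4.5−-2, 1−-1.5) = 1.2036
Δθ = wrap(1.2036 − -0.7854) = 1.9890; ω₁ = Δθ/dt₁ = 0.7956
distance = √((1−-1.5)² + (4.5−-2)²) = 6.9642; v₂ = distance/dt₂ = 2.7857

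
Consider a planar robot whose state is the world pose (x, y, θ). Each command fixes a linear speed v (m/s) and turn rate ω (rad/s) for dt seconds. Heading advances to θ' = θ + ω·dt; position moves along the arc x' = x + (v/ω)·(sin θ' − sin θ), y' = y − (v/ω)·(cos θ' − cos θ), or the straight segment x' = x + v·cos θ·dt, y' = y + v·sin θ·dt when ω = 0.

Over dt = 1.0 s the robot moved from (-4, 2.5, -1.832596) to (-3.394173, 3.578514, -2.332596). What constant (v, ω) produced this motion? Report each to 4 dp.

Δθ = -2.332596 − -1.832596 = -0.500000
ω = Δθ/dt = -0.500000/1.0 = -0.5000
R = −Δy/(cos θ' − cos θ) = 2.5000
v = R·ω = 2.5000·-0.5000 = -1.2500

v = -1.2500, ω = -0.5000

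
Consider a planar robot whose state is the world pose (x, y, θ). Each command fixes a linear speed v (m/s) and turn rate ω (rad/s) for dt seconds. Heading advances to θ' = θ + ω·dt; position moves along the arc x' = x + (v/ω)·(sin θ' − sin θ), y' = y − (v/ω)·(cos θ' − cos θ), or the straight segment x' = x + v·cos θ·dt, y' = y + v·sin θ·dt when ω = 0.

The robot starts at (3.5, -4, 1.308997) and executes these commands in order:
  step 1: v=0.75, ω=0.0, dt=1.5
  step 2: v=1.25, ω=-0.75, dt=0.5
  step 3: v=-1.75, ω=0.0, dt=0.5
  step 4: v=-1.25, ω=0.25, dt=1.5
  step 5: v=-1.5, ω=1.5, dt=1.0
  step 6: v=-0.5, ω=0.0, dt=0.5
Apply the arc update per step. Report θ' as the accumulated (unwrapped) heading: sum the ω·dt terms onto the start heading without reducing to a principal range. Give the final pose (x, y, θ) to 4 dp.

step 1: θ'=1.3090 (straight) → pose (3.7912, -2.9133, 1.3090)
step 2: θ'=0.9340 (R=-1.6667) → pose (4.0610, -2.3537, 0.9340)
step 3: θ'=0.9340 (straight) → pose (3.5407, -3.0572, 0.9340)
step 4: θ'=1.3090 (R=-5.0000) → pose (2.7311, -4.7362, 1.3090)
step 5: θ'=2.8090 (R=-1.0000) → pose (3.3706, -5.9402, 2.8090)
step 6: θ'=2.8090 (straight) → pose (3.6069, -6.0218, 2.8090)

(3.6069, -6.0218, 2.8090)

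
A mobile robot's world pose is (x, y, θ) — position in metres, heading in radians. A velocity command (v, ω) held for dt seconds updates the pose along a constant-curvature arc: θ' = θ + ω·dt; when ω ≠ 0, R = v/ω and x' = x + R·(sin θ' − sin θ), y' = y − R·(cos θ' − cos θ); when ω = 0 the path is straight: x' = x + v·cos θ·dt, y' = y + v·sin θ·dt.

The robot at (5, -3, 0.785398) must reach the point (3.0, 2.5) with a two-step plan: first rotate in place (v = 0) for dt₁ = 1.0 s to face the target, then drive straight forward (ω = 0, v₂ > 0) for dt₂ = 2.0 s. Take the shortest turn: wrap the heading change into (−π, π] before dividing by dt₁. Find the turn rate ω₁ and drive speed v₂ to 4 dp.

heading to target = atan2(2.5−-3, 3−5) = 1.9196
Δθ = wrap(1.9196 − 0.7854) = 1.1342; ω₁ = Δθ/dt₁ = 1.1342
distance = √((3−5)² + (2.5−-3)²) = 5.8523; v₂ = distance/dt₂ = 2.9262

ω₁ = 1.1342, v₂ = 2.9262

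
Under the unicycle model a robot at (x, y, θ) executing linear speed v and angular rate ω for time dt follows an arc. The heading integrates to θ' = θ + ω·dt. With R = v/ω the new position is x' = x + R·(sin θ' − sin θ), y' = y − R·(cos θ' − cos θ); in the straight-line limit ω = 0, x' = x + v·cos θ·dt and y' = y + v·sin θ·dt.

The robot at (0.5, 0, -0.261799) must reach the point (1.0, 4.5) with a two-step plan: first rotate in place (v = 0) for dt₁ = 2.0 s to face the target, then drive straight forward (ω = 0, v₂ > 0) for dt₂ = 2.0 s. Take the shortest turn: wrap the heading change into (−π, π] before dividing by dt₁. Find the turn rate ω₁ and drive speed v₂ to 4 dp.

ω₁ = 0.8610, v₂ = 2.2638

heading to target = atan2(4.5−0, 1−0.5) = 1.4601
Δθ = wrap(1.4601 − -0.2618) = 1.7219; ω₁ = Δθ/dt₁ = 0.8610
distance = √((1−0.5)² + (4.5−0)²) = 4.5277; v₂ = distance/dt₂ = 2.2638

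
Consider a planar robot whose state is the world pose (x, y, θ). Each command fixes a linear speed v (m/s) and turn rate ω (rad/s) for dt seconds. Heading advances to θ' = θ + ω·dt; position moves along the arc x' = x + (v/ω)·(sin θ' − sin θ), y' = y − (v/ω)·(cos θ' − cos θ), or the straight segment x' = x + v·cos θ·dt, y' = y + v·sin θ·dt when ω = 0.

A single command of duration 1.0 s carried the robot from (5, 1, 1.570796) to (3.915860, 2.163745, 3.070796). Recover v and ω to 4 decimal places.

v = 1.7500, ω = 1.5000

Δθ = 3.070796 − 1.570796 = 1.500000
ω = Δθ/dt = 1.500000/1.0 = 1.5000
R = −Δy/(cos θ' − cos θ) = 1.1667
v = R·ω = 1.1667·1.5000 = 1.7500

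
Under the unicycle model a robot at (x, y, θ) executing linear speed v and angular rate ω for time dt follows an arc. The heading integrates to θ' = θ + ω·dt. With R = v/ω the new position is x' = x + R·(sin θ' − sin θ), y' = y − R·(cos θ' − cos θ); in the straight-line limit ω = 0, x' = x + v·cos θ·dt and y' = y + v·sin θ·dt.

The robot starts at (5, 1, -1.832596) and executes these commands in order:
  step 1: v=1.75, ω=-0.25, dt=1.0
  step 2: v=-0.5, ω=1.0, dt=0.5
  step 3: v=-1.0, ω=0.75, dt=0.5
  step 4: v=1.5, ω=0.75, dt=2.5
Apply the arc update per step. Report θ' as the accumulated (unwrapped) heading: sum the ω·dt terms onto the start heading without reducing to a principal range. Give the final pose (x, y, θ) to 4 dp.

(7.4261, -0.7484, 0.6674)

step 1: θ'=-2.0826 (R=-7.0000) → pose (4.3416, -0.6165, -2.0826)
step 2: θ'=-1.5826 (R=-0.5000) → pose (4.4056, -0.3775, -1.5826)
step 3: θ'=-1.2076 (R=-1.3333) → pose (4.3187, 0.1119, -1.2076)
step 4: θ'=0.6674 (R=2.0000) → pose (7.4261, -0.7484, 0.6674)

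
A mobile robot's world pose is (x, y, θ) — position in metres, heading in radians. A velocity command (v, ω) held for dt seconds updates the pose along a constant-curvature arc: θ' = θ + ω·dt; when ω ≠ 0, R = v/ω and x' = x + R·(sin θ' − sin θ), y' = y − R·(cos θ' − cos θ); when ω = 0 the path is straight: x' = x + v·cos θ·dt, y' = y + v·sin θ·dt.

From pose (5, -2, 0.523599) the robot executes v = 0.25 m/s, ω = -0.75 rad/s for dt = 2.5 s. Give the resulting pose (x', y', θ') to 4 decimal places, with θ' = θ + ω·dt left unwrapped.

θ' = 0.5236 + -0.75·2.5 = -1.3514
R = v/ω = 0.25/-0.75 = -0.3333
x' = 5 + -0.3333·(sin -1.3514 − sin 0.5236) = 5.4920
y' = -2 − -0.3333·(cos -1.3514 − cos 0.5236) = -2.2161

(5.4920, -2.2161, -1.3514)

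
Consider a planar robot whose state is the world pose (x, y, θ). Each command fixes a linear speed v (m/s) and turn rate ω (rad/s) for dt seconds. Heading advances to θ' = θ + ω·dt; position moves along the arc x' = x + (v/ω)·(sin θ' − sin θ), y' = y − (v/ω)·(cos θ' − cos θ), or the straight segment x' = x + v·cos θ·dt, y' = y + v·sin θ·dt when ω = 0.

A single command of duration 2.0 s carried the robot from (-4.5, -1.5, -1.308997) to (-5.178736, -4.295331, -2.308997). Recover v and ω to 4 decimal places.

Δθ = -2.308997 − -1.308997 = -1.000000
ω = Δθ/dt = -1.000000/2.0 = -0.5000
R = −Δy/(cos θ' − cos θ) = -3.0000
v = R·ω = -3.0000·-0.5000 = 1.5000

v = 1.5000, ω = -0.5000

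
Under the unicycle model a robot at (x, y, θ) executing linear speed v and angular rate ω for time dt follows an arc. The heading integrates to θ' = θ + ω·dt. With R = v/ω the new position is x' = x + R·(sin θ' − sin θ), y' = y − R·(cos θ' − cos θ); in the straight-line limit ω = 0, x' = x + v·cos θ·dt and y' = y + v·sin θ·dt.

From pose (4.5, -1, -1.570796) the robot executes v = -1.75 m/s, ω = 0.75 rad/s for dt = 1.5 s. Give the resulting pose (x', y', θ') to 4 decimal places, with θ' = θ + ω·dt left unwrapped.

θ' = -1.5708 + 0.75·1.5 = -0.4458
R = v/ω = -1.75/0.75 = -2.3333
x' = 4.5 + -2.3333·(sin -0.4458 − sin -1.5708) = 3.1727
y' = -1 − -2.3333·(cos -0.4458 − cos -1.5708) = 1.1053

(3.1727, 1.1053, -0.4458)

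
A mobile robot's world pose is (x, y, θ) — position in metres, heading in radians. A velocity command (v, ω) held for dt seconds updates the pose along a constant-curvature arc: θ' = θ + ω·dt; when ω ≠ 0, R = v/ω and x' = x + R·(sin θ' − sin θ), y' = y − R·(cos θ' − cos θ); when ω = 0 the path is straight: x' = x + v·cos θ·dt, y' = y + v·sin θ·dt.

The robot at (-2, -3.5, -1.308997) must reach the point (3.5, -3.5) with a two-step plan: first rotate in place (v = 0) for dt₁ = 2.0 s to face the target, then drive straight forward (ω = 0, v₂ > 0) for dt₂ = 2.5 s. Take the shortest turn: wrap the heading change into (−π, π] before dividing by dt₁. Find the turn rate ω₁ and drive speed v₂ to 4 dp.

ω₁ = 0.6545, v₂ = 2.2000

heading to target = atan2(-3.5−-3.5, 3.5−-2) = 0.0000
Δθ = wrap(0.0000 − -1.3090) = 1.3090; ω₁ = Δθ/dt₁ = 0.6545
distance = √((3.5−-2)² + (-3.5−-3.5)²) = 5.5000; v₂ = distance/dt₂ = 2.2000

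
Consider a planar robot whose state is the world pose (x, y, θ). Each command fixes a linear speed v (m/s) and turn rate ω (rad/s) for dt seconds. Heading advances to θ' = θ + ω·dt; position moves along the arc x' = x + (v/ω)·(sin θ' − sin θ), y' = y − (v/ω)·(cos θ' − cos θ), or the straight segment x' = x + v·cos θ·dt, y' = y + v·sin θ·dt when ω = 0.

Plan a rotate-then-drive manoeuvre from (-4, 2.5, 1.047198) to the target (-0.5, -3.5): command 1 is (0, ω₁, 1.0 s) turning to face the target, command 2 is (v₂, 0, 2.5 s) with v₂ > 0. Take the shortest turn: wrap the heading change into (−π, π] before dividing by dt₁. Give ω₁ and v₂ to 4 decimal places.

ω₁ = -2.0899, v₂ = 2.7785

heading to target = atan2(-3.5−2.5, -0.5−-4) = -1.0427
Δθ = wrap(-1.0427 − 1.0472) = -2.0899; ω₁ = Δθ/dt₁ = -2.0899
distance = √((-0.5−-4)² + (-3.5−2.5)²) = 6.9462; v₂ = distance/dt₂ = 2.7785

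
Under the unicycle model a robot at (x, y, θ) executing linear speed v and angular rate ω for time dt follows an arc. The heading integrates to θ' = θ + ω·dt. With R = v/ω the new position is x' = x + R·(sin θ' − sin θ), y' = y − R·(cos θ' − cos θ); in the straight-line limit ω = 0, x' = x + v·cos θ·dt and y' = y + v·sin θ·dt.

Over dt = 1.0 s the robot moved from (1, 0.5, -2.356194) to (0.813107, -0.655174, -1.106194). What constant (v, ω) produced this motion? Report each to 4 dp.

Δθ = -1.106194 − -2.356194 = 1.250000
ω = Δθ/dt = 1.250000/1.0 = 1.2500
R = −Δy/(cos θ' − cos θ) = 1.0000
v = R·ω = 1.0000·1.2500 = 1.2500

v = 1.2500, ω = 1.2500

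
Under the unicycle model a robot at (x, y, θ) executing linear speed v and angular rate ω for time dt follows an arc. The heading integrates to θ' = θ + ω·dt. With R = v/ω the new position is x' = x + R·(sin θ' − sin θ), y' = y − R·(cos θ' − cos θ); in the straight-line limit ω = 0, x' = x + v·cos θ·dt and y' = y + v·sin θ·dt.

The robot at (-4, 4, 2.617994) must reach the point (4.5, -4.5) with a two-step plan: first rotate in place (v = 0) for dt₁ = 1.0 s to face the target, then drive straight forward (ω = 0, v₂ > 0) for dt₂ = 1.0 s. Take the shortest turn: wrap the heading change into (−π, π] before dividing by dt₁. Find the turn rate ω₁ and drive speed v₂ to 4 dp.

ω₁ = 2.8798, v₂ = 12.0208

heading to target = atan2(-4.5−4, 4.5−-4) = -0.7854
Δθ = wrap(-0.7854 − 2.6180) = 2.8798; ω₁ = Δθ/dt₁ = 2.8798
distance = √((4.5−-4)² + (-4.5−4)²) = 12.0208; v₂ = distance/dt₂ = 12.0208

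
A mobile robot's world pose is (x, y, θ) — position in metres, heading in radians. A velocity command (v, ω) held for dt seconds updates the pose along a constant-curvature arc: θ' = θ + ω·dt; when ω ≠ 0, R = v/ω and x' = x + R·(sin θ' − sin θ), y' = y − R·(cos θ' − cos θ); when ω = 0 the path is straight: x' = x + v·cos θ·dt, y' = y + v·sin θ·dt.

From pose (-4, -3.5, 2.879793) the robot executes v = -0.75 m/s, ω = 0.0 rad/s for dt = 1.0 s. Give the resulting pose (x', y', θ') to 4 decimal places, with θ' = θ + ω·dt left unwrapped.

θ' = 2.8798 + 0.0·1.0 = 2.8798
ω = 0 → straight: x' = -4 + -0.75·cos(2.8798)·1.0 = -3.2756
y' = -3.5 + -0.75·sin(2.8798)·1.0 = -3.6941

(-3.2756, -3.6941, 2.8798)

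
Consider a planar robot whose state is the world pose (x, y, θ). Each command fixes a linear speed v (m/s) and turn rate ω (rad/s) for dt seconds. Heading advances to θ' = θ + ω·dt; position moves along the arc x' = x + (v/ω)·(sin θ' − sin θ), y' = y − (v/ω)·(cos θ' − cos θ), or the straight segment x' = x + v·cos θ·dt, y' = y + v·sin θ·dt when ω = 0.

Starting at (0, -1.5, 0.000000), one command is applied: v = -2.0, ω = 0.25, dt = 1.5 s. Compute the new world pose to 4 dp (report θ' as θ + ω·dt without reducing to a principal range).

θ' = 0.0000 + 0.25·1.5 = 0.3750
R = v/ω = -2.0/0.25 = -8.0000
x' = 0 + -8.0000·(sin 0.3750 − sin 0.0000) = -2.9302
y' = -1.5 − -8.0000·(cos 0.3750 − cos 0.0000) = -2.0559

(-2.9302, -2.0559, 0.3750)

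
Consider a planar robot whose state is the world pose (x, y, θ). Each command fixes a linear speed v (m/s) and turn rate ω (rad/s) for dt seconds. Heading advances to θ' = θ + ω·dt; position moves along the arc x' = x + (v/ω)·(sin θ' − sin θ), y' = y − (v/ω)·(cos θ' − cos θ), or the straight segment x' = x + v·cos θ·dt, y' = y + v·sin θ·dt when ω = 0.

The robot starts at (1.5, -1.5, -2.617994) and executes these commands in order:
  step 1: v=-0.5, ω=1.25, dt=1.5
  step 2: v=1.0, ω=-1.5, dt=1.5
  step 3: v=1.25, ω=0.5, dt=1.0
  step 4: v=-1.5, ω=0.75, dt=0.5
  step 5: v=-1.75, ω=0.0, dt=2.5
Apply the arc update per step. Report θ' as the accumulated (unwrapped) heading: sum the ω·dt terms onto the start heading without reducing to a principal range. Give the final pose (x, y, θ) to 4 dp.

step 1: θ'=-0.7430 (R=-0.4000) → pose (1.5706, -0.8590, -0.7430)
step 2: θ'=-2.9930 (R=-0.6667) → pose (1.2183, -2.0093, -2.9930)
step 3: θ'=-2.4930 (R=2.5000) → pose (0.0783, -2.4894, -2.4930)
step 4: θ'=-2.1180 (R=-2.0000) → pose (0.5781, -1.9361, -2.1180)
step 5: θ'=-2.1180 (straight) → pose (2.8544, 1.8000, -2.1180)

(2.8544, 1.8000, -2.1180)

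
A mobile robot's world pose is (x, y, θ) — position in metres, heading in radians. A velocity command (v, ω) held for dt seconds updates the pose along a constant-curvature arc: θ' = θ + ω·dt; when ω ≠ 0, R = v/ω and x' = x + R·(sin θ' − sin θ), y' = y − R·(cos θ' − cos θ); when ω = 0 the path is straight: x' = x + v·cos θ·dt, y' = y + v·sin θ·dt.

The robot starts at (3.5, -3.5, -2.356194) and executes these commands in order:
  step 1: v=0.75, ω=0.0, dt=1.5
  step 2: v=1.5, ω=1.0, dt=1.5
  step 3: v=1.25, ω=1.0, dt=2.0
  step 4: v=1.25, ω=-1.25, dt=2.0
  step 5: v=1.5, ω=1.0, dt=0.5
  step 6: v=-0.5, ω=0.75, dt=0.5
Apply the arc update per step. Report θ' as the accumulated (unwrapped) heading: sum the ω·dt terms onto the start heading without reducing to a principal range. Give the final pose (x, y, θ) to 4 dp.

(6.7389, -6.7483, -0.4812)

step 1: θ'=-2.3562 (straight) → pose (2.7045, -4.2955, -2.3562)
step 2: θ'=-0.8562 (R=1.5000) → pose (2.6321, -6.3391, -0.8562)
step 3: θ'=1.1438 (R=1.2500) → pose (4.7141, -6.0377, 1.1438)
step 4: θ'=-1.3562 (R=-1.0000) → pose (6.6014, -6.2388, -1.3562)
step 5: θ'=-0.8562 (R=1.5000) → pose (6.9339, -6.9024, -0.8562)
step 6: θ'=-0.4812 (R=-0.6667) → pose (6.7389, -6.7483, -0.4812)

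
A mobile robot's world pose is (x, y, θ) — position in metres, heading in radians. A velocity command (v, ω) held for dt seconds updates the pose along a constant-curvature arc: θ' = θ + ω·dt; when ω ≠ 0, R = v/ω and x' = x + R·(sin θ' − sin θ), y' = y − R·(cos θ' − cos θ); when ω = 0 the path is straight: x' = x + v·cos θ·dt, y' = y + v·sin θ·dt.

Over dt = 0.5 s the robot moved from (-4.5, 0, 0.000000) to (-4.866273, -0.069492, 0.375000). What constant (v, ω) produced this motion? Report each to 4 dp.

Δθ = 0.375000 − 0.000000 = 0.375000
ω = Δθ/dt = 0.375000/0.5 = 0.7500
R = Δx/(sin θ' − sin θ) = -1.0000
v = R·ω = -1.0000·0.7500 = -0.7500

v = -0.7500, ω = 0.7500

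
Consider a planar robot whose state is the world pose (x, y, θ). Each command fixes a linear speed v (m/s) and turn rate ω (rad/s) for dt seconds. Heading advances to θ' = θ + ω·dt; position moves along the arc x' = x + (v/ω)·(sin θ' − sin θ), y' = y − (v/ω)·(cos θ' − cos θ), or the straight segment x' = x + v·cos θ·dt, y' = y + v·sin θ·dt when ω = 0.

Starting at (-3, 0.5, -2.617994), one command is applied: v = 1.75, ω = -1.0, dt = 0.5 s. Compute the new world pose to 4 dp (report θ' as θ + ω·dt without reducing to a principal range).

θ' = -2.6180 + -1.0·0.5 = -3.1180
R = v/ω = 1.75/-1.0 = -1.7500
x' = -3 + -1.7500·(sin -3.1180 − sin -2.6180) = -3.8337
y' = 0.5 − -1.7500·(cos -3.1180 − cos -2.6180) = 0.2660

(-3.8337, 0.2660, -3.1180)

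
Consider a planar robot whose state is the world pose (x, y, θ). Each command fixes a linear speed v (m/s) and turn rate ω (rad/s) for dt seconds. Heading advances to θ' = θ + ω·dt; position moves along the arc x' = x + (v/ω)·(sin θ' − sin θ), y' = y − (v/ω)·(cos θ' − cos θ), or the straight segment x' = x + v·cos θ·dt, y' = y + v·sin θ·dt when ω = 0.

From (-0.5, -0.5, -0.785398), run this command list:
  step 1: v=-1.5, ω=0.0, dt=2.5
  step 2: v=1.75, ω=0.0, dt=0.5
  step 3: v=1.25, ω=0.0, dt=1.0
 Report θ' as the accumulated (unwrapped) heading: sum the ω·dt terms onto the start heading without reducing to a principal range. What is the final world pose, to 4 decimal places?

(-1.6490, 0.6490, -0.7854)

step 1: θ'=-0.7854 (straight) → pose (-3.1517, 2.1516, -0.7854)
step 2: θ'=-0.7854 (straight) → pose (-2.5329, 1.5329, -0.7854)
step 3: θ'=-0.7854 (straight) → pose (-1.6490, 0.6490, -0.7854)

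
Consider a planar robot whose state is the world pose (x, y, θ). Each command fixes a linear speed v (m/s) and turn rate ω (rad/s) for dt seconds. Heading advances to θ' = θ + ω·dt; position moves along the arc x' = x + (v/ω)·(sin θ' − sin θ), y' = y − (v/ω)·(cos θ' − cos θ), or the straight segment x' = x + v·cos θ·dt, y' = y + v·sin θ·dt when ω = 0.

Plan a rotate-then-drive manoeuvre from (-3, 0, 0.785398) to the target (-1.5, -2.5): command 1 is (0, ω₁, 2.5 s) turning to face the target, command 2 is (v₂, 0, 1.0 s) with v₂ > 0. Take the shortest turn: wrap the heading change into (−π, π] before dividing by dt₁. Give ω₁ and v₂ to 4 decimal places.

ω₁ = -0.7263, v₂ = 2.9155

heading to target = atan2(-2.5−0, -1.5−-3) = -1.0304
Δθ = wrap(-1.0304 − 0.7854) = -1.8158; ω₁ = Δθ/dt₁ = -0.7263
distance = √((-1.5−-3)² + (-2.5−0)²) = 2.9155; v₂ = distance/dt₂ = 2.9155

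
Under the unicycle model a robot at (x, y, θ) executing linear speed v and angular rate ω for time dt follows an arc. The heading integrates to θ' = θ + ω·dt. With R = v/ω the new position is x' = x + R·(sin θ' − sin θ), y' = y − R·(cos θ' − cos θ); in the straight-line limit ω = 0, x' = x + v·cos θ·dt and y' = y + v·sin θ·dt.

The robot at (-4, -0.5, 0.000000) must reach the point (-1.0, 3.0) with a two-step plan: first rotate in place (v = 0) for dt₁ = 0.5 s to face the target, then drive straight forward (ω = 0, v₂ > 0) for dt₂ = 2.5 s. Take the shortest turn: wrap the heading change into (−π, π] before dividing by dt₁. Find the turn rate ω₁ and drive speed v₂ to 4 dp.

ω₁ = 1.7243, v₂ = 1.8439

heading to target = atan2(3−-0.5, -1−-4) = 0.8622
Δθ = wrap(0.8622 − 0.0000) = 0.8622; ω₁ = Δθ/dt₁ = 1.7243
distance = √((-1−-4)² + (3−-0.5)²) = 4.6098; v₂ = distance/dt₂ = 1.8439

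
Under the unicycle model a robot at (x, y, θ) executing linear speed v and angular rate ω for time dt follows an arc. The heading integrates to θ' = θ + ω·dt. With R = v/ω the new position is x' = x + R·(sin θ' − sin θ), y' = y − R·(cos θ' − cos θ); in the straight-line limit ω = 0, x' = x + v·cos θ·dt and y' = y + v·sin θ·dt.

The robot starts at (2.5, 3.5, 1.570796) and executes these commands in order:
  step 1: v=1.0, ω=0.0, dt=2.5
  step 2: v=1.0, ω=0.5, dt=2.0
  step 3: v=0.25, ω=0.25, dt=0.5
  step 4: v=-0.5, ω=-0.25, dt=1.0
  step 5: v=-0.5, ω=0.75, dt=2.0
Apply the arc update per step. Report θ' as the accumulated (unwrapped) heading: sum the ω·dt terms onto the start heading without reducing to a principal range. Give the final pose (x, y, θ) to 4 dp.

(2.7986, 7.5235, 3.9458)

step 1: θ'=1.5708 (straight) → pose (2.5000, 6.0000, 1.5708)
step 2: θ'=2.5708 (R=2.0000) → pose (1.5806, 7.6829, 2.5708)
step 3: θ'=2.6958 (R=1.0000) → pose (1.4715, 7.7437, 2.6958)
step 4: θ'=2.4458 (R=2.0000) → pose (1.8911, 7.4743, 2.4458)
step 5: θ'=3.9458 (R=-0.6667) → pose (2.7986, 7.5235, 3.9458)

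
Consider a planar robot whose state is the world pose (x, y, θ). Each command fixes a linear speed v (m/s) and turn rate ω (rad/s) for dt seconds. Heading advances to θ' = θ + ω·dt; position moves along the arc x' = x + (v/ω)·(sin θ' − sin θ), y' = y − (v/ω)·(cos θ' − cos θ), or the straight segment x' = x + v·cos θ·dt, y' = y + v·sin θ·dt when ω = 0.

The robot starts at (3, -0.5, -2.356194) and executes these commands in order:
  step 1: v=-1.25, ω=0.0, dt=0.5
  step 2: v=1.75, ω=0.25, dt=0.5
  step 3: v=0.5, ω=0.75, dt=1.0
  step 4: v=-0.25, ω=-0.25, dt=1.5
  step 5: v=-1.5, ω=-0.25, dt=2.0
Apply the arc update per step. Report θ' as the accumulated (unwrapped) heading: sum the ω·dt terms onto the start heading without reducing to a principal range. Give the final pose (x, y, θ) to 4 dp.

(4.2771, 1.7420, -2.3562)

step 1: θ'=-2.3562 (straight) → pose (3.4419, -0.0581, -2.3562)
step 2: θ'=-2.2312 (R=7.0000) → pose (2.8635, -0.7138, -2.2312)
step 3: θ'=-1.4812 (R=0.6667) → pose (2.7260, -1.1824, -1.4812)
step 4: θ'=-1.8562 (R=1.0000) → pose (2.7624, -0.8114, -1.8562)
step 5: θ'=-2.3562 (R=6.0000) → pose (4.2771, 1.7420, -2.3562)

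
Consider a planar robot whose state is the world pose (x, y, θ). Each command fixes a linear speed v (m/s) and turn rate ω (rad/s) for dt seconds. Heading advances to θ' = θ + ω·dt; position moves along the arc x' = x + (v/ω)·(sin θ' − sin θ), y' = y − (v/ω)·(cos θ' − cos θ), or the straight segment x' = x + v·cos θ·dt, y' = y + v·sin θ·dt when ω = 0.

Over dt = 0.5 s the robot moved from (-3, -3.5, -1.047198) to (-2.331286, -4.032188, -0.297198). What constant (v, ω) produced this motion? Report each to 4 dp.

v = 1.7500, ω = 1.5000

Δθ = -0.297198 − -1.047198 = 0.750000
ω = Δθ/dt = 0.750000/0.5 = 1.5000
R = Δx/(sin θ' − sin θ) = 1.1667
v = R·ω = 1.1667·1.5000 = 1.7500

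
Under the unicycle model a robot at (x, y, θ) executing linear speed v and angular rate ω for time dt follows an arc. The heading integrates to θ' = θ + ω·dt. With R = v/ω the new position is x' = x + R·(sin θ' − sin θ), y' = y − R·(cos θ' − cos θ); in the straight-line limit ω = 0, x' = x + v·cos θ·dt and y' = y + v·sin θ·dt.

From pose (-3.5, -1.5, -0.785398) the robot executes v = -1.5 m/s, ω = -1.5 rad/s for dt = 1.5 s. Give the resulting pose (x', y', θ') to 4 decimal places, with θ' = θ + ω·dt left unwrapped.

θ' = -0.7854 + -1.5·1.5 = -3.0354
R = v/ω = -1.5/-1.5 = 1.0000
x' = -3.5 + 1.0000·(sin -3.0354 − sin -0.7854) = -2.8989
y' = -1.5 − 1.0000·(cos -3.0354 − cos -0.7854) = 0.2015

(-2.8989, 0.2015, -3.0354)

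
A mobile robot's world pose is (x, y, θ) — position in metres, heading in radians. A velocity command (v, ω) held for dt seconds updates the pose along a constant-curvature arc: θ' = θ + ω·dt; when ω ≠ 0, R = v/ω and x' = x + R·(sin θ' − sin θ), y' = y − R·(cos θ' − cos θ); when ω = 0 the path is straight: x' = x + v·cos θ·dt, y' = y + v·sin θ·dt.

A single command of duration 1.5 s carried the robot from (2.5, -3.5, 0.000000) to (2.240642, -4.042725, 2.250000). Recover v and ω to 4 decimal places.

Δθ = 2.250000 − 0.000000 = 2.250000
ω = Δθ/dt = 2.250000/1.5 = 1.5000
R = −Δy/(cos θ' − cos θ) = -0.3333
v = R·ω = -0.3333·1.5000 = -0.5000

v = -0.5000, ω = 1.5000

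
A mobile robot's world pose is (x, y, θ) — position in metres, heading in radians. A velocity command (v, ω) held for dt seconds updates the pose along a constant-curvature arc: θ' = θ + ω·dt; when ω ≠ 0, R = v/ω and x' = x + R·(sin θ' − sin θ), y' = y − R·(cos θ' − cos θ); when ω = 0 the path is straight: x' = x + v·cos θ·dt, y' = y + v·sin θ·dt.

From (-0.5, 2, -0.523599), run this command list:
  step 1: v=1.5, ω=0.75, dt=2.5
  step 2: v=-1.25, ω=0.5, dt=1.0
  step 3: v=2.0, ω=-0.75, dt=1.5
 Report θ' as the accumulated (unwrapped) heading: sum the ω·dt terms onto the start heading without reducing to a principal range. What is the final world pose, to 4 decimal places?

step 1: θ'=1.3514 (R=2.0000) → pose (2.4521, 3.2968, 1.3514)
step 2: θ'=1.8514 (R=-2.5000) → pose (2.4899, 2.0603, 1.8514)
step 3: θ'=0.7264 (R=-2.6667) → pose (3.2811, 4.7923, 0.7264)

(3.2811, 4.7923, 0.7264)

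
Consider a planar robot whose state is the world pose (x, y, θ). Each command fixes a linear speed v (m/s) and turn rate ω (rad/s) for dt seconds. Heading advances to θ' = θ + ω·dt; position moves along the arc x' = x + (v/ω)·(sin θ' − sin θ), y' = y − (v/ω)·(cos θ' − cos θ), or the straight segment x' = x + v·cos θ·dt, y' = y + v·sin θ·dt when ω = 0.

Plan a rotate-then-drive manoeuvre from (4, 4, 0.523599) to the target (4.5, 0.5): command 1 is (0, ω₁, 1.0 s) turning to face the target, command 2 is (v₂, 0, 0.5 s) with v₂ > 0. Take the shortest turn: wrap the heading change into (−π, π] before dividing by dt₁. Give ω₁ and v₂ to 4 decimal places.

heading to target = atan2(0.5−4, 4.5−4) = -1.4289
Δθ = wrap(-1.4289 − 0.5236) = -1.9525; ω₁ = Δθ/dt₁ = -1.9525
distance = √((4.5−4)² + (0.5−4)²) = 3.5355; v₂ = distance/dt₂ = 7.0711

ω₁ = -1.9525, v₂ = 7.0711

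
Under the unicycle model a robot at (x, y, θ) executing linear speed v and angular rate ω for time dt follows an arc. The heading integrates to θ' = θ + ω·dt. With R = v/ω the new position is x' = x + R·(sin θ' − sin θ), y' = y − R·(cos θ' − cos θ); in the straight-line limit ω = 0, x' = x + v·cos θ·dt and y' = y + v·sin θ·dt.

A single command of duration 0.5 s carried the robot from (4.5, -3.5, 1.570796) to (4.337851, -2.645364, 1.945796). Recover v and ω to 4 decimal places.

v = 1.7500, ω = 0.7500

Δθ = 1.945796 − 1.570796 = 0.375000
ω = Δθ/dt = 0.375000/0.5 = 0.7500
R = −Δy/(cos θ' − cos θ) = 2.3333
v = R·ω = 2.3333·0.7500 = 1.7500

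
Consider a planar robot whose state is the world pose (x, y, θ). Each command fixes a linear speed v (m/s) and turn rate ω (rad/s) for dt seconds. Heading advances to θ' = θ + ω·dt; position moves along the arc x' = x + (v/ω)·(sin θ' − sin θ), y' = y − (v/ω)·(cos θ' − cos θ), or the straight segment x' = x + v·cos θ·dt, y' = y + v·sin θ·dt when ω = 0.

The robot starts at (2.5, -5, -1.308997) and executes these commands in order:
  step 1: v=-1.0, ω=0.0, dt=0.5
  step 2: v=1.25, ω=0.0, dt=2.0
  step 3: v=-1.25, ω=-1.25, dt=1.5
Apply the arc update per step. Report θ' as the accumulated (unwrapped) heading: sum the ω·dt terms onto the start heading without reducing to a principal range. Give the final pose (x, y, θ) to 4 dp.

step 1: θ'=-1.3090 (straight) → pose (2.3706, -4.5170, -1.3090)
step 2: θ'=-1.3090 (straight) → pose (3.0176, -6.9319, -1.3090)
step 3: θ'=-3.1840 (R=1.0000) → pose (4.0260, -5.6739, -3.1840)

(4.0260, -5.6739, -3.1840)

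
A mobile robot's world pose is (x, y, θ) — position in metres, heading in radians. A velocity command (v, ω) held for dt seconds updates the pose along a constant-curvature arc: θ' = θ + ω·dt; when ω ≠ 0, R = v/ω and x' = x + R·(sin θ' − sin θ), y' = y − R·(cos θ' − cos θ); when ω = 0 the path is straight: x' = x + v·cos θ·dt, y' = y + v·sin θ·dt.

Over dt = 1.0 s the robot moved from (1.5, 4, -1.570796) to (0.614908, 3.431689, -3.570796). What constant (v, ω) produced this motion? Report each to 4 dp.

v = 1.2500, ω = -2.0000

Δθ = -3.570796 − -1.570796 = -2.000000
ω = Δθ/dt = -2.000000/1.0 = -2.0000
R = Δx/(sin θ' − sin θ) = -0.6250
v = R·ω = -0.6250·-2.0000 = 1.2500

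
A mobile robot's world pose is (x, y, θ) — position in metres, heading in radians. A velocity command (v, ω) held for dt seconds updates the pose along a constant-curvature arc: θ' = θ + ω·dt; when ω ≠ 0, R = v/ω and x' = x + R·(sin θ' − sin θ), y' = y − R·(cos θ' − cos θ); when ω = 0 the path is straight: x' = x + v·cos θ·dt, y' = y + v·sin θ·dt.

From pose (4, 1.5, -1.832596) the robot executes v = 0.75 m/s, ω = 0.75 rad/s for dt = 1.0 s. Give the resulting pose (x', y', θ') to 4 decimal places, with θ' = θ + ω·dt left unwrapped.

(4.0827, 0.7721, -1.0826)

θ' = -1.8326 + 0.75·1.0 = -1.0826
R = v/ω = 0.75/0.75 = 1.0000
x' = 4 + 1.0000·(sin -1.0826 − sin -1.8326) = 4.0827
y' = 1.5 − 1.0000·(cos -1.0826 − cos -1.8326) = 0.7721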